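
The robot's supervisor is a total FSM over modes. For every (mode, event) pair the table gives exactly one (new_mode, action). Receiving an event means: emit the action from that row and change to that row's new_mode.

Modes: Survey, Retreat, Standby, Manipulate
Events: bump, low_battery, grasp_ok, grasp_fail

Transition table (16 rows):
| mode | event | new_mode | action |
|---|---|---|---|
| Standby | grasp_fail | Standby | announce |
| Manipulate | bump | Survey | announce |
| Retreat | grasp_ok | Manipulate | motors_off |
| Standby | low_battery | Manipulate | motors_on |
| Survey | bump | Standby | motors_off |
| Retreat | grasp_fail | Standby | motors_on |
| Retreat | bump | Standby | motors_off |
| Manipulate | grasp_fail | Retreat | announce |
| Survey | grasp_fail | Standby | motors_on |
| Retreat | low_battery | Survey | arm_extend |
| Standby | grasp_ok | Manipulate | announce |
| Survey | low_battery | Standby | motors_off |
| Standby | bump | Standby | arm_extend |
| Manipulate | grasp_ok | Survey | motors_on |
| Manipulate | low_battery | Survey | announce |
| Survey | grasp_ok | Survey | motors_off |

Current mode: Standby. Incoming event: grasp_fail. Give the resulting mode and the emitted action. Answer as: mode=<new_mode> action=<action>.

mode=Standby action=announce

current mode = Standby; filter table to that mode:
  (Standby, grasp_fail) → (Standby, announce)  ← event matches
  (Standby, low_battery) → (Manipulate, motors_on)
  (Standby, grasp_ok) → (Manipulate, announce)
  (Standby, bump) → (Standby, arm_extend)
event = grasp_fail selects (Standby, announce)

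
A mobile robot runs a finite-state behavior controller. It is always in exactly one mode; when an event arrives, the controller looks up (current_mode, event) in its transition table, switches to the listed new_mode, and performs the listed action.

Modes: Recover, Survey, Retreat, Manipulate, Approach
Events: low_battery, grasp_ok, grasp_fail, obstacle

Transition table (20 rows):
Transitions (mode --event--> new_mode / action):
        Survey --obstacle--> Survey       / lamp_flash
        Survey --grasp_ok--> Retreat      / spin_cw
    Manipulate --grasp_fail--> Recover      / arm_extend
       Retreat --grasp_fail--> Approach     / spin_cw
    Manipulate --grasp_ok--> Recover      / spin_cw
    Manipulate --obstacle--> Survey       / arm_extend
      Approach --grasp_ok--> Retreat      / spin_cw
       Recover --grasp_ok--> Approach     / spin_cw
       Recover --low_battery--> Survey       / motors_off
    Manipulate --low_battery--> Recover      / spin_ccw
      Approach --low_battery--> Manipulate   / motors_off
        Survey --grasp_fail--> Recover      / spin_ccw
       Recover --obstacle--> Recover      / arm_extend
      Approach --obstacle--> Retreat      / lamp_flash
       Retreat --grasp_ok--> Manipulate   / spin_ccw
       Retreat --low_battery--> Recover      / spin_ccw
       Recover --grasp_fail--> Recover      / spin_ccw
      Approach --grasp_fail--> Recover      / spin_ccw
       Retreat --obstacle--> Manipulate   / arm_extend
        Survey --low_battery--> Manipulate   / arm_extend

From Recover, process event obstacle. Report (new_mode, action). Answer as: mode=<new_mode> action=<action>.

mode=Recover action=arm_extend

current mode = Recover; filter table to that mode:
  (Recover, grasp_ok) → (Approach, spin_cw)
  (Recover, low_battery) → (Survey, motors_off)
  (Recover, obstacle) → (Recover, arm_extend)  ← event matches
  (Recover, grasp_fail) → (Recover, spin_ccw)
event = obstacle selects (Recover, arm_extend)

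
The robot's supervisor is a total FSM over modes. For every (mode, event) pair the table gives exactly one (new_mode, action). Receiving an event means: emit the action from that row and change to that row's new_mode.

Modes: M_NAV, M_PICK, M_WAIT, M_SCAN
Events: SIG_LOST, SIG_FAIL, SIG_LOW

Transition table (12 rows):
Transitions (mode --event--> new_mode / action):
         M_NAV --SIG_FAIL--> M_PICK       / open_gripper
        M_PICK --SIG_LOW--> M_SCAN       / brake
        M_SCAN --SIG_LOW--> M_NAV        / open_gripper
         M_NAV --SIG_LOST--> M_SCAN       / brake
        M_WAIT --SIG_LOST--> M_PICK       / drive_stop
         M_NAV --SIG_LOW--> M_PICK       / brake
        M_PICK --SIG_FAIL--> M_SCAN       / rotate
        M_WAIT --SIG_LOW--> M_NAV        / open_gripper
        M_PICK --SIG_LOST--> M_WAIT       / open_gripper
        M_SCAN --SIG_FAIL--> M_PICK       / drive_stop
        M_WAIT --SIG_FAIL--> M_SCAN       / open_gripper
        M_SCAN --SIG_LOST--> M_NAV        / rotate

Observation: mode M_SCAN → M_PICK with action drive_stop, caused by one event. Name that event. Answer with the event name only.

SIG_FAIL

try SIG_LOST: (M_SCAN, SIG_LOST) → (M_NAV, rotate)
try SIG_FAIL: (M_SCAN, SIG_FAIL) → (M_PICK, drive_stop)  ← matches
try SIG_LOW: (M_SCAN, SIG_LOW) → (M_NAV, open_gripper)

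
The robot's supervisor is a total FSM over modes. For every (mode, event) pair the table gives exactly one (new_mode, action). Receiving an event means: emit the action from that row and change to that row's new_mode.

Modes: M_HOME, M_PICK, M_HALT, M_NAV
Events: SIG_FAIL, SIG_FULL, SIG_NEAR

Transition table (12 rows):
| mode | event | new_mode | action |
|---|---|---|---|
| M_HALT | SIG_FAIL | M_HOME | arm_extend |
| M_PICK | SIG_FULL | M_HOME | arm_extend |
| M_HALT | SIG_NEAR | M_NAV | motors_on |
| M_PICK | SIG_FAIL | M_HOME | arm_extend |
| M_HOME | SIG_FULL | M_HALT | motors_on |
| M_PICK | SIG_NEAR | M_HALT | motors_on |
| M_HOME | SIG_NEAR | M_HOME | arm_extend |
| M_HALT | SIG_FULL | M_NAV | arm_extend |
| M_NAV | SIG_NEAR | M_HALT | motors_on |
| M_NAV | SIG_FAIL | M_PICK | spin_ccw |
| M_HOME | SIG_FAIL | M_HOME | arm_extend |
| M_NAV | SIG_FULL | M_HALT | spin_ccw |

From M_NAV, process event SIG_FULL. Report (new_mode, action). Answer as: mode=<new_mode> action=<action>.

mode=M_HALT action=spin_ccw

current mode = M_NAV; filter table to that mode:
  (M_NAV, SIG_NEAR) → (M_HALT, motors_on)
  (M_NAV, SIG_FAIL) → (M_PICK, spin_ccw)
  (M_NAV, SIG_FULL) → (M_HALT, spin_ccw)  ← event matches
event = SIG_FULL selects (M_HALT, spin_ccw)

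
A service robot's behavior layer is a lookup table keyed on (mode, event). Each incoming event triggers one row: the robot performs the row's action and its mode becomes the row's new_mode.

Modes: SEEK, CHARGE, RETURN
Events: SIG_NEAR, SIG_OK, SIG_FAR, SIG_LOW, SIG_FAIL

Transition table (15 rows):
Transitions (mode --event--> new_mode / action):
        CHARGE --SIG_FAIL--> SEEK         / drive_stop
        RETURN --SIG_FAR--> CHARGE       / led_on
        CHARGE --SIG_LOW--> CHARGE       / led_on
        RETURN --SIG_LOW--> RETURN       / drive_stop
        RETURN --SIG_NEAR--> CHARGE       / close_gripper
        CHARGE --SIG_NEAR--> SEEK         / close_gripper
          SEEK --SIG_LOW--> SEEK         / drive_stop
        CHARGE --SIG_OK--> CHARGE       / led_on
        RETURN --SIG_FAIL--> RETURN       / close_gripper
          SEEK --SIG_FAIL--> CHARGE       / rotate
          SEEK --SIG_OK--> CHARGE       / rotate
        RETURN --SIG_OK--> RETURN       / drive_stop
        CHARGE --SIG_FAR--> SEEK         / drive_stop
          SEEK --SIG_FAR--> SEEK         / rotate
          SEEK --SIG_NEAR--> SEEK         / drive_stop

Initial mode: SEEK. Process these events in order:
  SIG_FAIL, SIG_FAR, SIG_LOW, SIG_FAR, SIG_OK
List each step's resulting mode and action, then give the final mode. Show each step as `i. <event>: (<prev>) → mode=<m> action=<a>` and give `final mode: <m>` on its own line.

final mode: CHARGE

1. SIG_FAIL: (SEEK) → mode=CHARGE action=rotate
2. SIG_FAR: (CHARGE) → mode=SEEK action=drive_stop
3. SIG_LOW: (SEEK) → mode=SEEK action=drive_stop
4. SIG_FAR: (SEEK) → mode=SEEK action=rotate
5. SIG_OK: (SEEK) → mode=CHARGE action=rotate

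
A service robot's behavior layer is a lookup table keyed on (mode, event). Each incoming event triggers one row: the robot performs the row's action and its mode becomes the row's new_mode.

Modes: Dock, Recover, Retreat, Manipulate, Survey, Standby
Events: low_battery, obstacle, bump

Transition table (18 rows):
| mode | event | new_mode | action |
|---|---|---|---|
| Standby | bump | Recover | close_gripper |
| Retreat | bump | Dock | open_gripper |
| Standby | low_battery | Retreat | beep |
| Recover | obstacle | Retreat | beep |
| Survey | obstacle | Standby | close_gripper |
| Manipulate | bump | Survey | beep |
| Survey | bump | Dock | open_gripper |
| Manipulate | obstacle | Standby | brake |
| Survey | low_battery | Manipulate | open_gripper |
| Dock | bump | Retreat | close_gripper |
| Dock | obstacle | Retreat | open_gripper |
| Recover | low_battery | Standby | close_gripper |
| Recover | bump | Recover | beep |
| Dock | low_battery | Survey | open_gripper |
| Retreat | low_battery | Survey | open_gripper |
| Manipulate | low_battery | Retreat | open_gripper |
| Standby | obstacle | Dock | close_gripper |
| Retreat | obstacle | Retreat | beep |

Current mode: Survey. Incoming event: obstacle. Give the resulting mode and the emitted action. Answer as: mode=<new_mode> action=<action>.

mode=Standby action=close_gripper

current mode = Survey; filter table to that mode:
  (Survey, obstacle) → (Standby, close_gripper)  ← event matches
  (Survey, bump) → (Dock, open_gripper)
  (Survey, low_battery) → (Manipulate, open_gripper)
event = obstacle selects (Standby, close_gripper)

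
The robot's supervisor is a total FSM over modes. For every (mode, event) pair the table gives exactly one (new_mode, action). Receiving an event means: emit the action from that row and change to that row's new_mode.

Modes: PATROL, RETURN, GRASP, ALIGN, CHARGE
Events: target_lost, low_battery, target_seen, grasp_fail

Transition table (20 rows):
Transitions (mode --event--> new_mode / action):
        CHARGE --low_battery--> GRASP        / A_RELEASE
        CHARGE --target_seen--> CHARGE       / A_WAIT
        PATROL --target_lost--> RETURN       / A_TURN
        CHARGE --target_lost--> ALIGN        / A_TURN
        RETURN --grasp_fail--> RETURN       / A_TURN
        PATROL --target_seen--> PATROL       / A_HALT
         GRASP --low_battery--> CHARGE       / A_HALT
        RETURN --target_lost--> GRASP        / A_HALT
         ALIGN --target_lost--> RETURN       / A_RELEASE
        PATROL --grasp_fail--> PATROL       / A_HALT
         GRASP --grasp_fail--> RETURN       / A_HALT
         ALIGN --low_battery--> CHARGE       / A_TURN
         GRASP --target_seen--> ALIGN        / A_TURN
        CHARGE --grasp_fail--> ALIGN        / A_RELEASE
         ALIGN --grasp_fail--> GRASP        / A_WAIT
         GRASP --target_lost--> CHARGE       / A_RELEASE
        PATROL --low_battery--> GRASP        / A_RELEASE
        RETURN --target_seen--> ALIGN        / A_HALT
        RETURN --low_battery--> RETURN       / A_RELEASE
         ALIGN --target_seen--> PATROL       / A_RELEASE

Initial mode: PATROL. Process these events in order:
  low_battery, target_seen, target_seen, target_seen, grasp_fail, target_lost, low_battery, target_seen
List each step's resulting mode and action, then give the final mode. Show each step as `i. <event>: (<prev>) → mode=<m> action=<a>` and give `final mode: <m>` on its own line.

1. low_battery: (PATROL) → mode=GRASP action=A_RELEASE
2. target_seen: (GRASP) → mode=ALIGN action=A_TURN
3. target_seen: (ALIGN) → mode=PATROL action=A_RELEASE
4. target_seen: (PATROL) → mode=PATROL action=A_HALT
5. grasp_fail: (PATROL) → mode=PATROL action=A_HALT
6. target_lost: (PATROL) → mode=RETURN action=A_TURN
7. low_battery: (RETURN) → mode=RETURN action=A_RELEASE
8. target_seen: (RETURN) → mode=ALIGN action=A_HALT

final mode: ALIGN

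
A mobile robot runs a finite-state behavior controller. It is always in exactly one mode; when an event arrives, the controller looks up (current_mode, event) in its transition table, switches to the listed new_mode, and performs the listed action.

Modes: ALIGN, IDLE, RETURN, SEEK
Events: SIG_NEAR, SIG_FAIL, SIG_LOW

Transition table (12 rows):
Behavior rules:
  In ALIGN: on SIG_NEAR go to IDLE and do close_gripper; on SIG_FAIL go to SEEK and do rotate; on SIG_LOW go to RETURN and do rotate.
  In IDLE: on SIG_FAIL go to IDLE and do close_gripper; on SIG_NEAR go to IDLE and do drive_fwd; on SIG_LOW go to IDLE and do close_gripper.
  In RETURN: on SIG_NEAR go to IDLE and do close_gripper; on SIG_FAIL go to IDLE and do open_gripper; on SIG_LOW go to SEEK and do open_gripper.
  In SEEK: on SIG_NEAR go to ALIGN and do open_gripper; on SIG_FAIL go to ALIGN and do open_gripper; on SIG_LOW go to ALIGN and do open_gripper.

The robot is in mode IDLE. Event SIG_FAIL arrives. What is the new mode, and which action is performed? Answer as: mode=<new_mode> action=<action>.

mode=IDLE action=close_gripper

current mode = IDLE; filter table to that mode:
  (IDLE, SIG_FAIL) → (IDLE, close_gripper)  ← event matches
  (IDLE, SIG_NEAR) → (IDLE, drive_fwd)
  (IDLE, SIG_LOW) → (IDLE, close_gripper)
event = SIG_FAIL selects (IDLE, close_gripper)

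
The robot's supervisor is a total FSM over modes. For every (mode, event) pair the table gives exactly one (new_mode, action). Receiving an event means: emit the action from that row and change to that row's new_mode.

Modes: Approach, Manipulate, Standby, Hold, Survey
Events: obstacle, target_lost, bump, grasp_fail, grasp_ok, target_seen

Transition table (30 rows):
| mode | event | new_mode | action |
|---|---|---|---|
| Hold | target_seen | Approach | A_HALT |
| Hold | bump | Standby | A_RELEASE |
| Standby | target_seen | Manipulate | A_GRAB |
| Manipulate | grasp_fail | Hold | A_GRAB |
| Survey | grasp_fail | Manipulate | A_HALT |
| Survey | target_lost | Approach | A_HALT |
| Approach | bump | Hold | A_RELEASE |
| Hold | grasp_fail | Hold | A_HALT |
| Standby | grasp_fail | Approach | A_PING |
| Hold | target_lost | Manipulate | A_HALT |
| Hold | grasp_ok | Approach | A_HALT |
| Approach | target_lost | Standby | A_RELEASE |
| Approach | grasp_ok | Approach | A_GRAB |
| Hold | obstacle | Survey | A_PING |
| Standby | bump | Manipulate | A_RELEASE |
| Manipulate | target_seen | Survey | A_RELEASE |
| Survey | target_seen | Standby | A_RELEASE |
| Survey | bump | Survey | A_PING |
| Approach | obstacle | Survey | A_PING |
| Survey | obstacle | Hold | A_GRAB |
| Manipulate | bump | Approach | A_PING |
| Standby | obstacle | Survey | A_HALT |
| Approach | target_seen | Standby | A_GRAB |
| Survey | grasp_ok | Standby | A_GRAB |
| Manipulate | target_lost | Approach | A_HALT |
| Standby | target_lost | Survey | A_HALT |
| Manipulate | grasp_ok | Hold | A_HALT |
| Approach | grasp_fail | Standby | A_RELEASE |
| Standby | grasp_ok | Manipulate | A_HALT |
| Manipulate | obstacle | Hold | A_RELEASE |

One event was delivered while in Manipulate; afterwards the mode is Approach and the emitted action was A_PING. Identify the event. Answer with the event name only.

try obstacle: (Manipulate, obstacle) → (Hold, A_RELEASE)
try target_lost: (Manipulate, target_lost) → (Approach, A_HALT)
try bump: (Manipulate, bump) → (Approach, A_PING)  ← matches
try grasp_fail: (Manipulate, grasp_fail) → (Hold, A_GRAB)
try grasp_ok: (Manipulate, grasp_ok) → (Hold, A_HALT)
try target_seen: (Manipulate, target_seen) → (Survey, A_RELEASE)

bump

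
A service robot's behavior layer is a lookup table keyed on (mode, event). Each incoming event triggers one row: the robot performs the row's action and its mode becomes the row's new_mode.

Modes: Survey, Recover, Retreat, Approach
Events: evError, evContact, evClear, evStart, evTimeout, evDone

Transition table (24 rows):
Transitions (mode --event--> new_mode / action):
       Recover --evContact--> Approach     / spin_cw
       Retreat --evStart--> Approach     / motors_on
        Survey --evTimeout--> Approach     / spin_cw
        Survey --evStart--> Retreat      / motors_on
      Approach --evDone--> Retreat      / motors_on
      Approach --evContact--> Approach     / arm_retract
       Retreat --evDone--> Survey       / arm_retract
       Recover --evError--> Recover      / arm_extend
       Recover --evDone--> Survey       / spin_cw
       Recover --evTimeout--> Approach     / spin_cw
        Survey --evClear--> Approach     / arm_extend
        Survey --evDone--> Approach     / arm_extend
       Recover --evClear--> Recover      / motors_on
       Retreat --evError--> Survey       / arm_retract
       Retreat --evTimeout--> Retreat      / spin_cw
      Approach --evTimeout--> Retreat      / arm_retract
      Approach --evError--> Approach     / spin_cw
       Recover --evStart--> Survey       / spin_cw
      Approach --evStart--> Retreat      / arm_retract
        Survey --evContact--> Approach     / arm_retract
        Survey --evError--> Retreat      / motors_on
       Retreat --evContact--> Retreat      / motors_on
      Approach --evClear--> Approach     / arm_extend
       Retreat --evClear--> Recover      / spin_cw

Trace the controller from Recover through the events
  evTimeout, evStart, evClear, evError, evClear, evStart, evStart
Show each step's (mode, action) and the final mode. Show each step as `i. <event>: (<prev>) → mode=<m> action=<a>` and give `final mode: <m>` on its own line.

1. evTimeout: (Recover) → mode=Approach action=spin_cw
2. evStart: (Approach) → mode=Retreat action=arm_retract
3. evClear: (Retreat) → mode=Recover action=spin_cw
4. evError: (Recover) → mode=Recover action=arm_extend
5. evClear: (Recover) → mode=Recover action=motors_on
6. evStart: (Recover) → mode=Survey action=spin_cw
7. evStart: (Survey) → mode=Retreat action=motors_on

final mode: Retreat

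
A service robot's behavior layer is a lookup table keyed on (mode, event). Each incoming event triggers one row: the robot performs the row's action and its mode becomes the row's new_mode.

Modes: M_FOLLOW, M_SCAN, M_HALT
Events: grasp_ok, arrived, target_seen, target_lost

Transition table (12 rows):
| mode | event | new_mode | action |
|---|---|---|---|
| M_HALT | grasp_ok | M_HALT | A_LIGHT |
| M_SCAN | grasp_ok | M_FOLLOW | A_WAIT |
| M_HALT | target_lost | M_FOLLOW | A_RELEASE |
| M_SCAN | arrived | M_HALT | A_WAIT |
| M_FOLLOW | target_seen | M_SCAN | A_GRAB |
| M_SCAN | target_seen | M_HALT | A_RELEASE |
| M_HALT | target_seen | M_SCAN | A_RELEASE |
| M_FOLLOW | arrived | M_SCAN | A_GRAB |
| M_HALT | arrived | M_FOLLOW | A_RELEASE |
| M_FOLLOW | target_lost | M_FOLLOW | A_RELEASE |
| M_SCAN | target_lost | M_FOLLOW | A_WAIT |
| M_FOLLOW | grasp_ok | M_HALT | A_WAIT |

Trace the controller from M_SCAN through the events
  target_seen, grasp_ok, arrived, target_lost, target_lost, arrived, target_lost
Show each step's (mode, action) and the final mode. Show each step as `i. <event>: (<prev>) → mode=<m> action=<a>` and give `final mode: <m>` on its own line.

1. target_seen: (M_SCAN) → mode=M_HALT action=A_RELEASE
2. grasp_ok: (M_HALT) → mode=M_HALT action=A_LIGHT
3. arrived: (M_HALT) → mode=M_FOLLOW action=A_RELEASE
4. target_lost: (M_FOLLOW) → mode=M_FOLLOW action=A_RELEASE
5. target_lost: (M_FOLLOW) → mode=M_FOLLOW action=A_RELEASE
6. arrived: (M_FOLLOW) → mode=M_SCAN action=A_GRAB
7. target_lost: (M_SCAN) → mode=M_FOLLOW action=A_WAIT

final mode: M_FOLLOW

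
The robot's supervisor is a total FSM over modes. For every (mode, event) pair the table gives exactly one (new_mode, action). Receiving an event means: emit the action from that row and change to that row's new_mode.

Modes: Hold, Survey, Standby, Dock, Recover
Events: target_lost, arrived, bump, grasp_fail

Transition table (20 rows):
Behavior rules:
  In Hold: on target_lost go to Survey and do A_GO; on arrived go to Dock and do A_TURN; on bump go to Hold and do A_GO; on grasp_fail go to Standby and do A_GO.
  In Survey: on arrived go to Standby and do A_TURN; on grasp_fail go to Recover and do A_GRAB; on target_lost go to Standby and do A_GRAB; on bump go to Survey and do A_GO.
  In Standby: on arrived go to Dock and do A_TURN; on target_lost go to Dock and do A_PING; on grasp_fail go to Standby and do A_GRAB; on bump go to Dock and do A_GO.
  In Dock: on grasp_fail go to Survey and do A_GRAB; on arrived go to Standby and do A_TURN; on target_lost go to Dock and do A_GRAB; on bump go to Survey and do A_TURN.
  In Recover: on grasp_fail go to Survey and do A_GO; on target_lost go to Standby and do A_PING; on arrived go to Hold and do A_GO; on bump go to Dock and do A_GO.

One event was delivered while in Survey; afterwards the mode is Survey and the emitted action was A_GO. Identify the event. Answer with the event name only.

try target_lost: (Survey, target_lost) → (Standby, A_GRAB)
try arrived: (Survey, arrived) → (Standby, A_TURN)
try bump: (Survey, bump) → (Survey, A_GO)  ← matches
try grasp_fail: (Survey, grasp_fail) → (Recover, A_GRAB)

bump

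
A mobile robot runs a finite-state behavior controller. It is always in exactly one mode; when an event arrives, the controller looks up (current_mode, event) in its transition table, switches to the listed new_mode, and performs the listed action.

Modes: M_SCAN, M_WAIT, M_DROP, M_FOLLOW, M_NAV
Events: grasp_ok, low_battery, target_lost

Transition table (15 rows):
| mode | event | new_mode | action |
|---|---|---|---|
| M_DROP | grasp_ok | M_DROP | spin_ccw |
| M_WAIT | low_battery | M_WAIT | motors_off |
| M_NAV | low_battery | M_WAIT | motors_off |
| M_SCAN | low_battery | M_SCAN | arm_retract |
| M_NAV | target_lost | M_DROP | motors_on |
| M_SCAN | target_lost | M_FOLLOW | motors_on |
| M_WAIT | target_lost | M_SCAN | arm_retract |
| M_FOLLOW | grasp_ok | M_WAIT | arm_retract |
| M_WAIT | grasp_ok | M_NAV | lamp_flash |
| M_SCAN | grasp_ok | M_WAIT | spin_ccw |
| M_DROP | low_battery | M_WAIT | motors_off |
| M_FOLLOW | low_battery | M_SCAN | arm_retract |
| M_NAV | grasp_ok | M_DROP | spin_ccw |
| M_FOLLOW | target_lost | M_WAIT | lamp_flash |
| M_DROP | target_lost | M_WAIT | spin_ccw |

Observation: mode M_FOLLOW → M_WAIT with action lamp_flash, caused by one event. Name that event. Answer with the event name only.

target_lost

try grasp_ok: (M_FOLLOW, grasp_ok) → (M_WAIT, arm_retract)
try low_battery: (M_FOLLOW, low_battery) → (M_SCAN, arm_retract)
try target_lost: (M_FOLLOW, target_lost) → (M_WAIT, lamp_flash)  ← matches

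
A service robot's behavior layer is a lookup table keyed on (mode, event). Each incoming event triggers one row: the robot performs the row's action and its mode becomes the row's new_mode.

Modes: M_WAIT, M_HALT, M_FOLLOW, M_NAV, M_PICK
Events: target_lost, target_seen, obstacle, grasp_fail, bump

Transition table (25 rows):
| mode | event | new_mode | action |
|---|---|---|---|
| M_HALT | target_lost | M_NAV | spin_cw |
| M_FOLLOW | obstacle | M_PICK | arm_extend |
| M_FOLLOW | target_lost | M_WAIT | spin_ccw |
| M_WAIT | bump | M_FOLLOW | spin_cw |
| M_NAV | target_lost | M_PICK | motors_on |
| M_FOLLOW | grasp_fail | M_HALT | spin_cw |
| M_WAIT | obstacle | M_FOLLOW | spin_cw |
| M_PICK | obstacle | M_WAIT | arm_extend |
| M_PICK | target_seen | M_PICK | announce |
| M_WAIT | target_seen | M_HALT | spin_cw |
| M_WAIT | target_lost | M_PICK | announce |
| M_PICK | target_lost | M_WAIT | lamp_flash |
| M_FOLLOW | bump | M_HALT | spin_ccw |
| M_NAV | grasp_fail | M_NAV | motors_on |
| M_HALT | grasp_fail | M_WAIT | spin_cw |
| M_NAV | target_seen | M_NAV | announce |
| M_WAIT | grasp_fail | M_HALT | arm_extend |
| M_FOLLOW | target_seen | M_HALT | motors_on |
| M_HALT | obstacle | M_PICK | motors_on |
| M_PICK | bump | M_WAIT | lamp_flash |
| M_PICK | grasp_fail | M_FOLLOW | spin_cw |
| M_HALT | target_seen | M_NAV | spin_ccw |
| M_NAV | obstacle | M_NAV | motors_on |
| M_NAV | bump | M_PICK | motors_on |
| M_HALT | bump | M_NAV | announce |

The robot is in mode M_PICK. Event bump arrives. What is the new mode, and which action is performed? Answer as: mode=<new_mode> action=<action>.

current mode = M_PICK; filter table to that mode:
  (M_PICK, obstacle) → (M_WAIT, arm_extend)
  (M_PICK, target_seen) → (M_PICK, announce)
  (M_PICK, target_lost) → (M_WAIT, lamp_flash)
  (M_PICK, bump) → (M_WAIT, lamp_flash)  ← event matches
  (M_PICK, grasp_fail) → (M_FOLLOW, spin_cw)
event = bump selects (M_WAIT, lamp_flash)

mode=M_WAIT action=lamp_flash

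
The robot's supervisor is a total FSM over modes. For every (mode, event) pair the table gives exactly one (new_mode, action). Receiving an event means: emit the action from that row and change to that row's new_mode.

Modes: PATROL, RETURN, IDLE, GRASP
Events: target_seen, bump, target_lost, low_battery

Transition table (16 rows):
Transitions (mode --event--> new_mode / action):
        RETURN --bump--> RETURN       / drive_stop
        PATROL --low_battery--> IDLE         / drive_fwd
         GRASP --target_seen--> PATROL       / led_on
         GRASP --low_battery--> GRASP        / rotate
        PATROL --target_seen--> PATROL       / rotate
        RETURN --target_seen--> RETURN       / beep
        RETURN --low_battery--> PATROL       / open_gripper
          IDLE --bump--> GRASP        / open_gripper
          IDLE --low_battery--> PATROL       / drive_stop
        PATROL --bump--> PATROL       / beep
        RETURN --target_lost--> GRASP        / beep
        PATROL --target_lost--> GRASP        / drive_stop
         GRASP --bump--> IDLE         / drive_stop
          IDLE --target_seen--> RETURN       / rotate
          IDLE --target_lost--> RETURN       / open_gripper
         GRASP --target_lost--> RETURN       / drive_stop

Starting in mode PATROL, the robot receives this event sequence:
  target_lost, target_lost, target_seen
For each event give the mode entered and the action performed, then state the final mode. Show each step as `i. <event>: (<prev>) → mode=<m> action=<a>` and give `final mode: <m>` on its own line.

1. target_lost: (PATROL) → mode=GRASP action=drive_stop
2. target_lost: (GRASP) → mode=RETURN action=drive_stop
3. target_seen: (RETURN) → mode=RETURN action=beep

final mode: RETURN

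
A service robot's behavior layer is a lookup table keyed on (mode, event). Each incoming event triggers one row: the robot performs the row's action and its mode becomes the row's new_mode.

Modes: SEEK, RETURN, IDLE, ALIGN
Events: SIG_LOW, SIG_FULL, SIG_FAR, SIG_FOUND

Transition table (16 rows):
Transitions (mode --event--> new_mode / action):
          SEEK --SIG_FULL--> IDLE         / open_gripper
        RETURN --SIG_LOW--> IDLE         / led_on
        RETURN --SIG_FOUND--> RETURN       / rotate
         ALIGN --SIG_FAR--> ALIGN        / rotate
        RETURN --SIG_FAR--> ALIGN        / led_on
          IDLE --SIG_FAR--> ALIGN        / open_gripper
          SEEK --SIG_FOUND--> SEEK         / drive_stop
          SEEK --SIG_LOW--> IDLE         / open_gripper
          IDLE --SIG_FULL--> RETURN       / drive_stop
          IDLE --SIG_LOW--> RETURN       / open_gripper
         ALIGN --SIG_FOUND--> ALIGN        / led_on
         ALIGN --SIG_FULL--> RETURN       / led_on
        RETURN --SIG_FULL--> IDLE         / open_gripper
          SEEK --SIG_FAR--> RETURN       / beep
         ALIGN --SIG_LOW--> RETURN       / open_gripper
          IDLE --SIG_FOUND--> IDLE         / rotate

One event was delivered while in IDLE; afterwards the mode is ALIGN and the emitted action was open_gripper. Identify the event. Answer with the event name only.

try SIG_LOW: (IDLE, SIG_LOW) → (RETURN, open_gripper)
try SIG_FULL: (IDLE, SIG_FULL) → (RETURN, drive_stop)
try SIG_FAR: (IDLE, SIG_FAR) → (ALIGN, open_gripper)  ← matches
try SIG_FOUND: (IDLE, SIG_FOUND) → (IDLE, rotate)

SIG_FAR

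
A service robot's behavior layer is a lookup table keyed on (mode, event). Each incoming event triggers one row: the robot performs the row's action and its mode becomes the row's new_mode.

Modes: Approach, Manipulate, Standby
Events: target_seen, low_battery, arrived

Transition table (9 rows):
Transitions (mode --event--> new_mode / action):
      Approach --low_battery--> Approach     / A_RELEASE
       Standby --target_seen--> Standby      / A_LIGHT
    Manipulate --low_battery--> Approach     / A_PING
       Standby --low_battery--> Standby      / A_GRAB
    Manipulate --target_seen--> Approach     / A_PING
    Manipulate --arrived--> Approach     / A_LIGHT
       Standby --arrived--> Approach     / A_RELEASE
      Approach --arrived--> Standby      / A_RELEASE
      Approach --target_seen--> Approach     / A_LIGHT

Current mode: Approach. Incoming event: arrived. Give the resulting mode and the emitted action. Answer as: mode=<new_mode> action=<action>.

current mode = Approach; filter table to that mode:
  (Approach, low_battery) → (Approach, A_RELEASE)
  (Approach, arrived) → (Standby, A_RELEASE)  ← event matches
  (Approach, target_seen) → (Approach, A_LIGHT)
event = arrived selects (Standby, A_RELEASE)

mode=Standby action=A_RELEASE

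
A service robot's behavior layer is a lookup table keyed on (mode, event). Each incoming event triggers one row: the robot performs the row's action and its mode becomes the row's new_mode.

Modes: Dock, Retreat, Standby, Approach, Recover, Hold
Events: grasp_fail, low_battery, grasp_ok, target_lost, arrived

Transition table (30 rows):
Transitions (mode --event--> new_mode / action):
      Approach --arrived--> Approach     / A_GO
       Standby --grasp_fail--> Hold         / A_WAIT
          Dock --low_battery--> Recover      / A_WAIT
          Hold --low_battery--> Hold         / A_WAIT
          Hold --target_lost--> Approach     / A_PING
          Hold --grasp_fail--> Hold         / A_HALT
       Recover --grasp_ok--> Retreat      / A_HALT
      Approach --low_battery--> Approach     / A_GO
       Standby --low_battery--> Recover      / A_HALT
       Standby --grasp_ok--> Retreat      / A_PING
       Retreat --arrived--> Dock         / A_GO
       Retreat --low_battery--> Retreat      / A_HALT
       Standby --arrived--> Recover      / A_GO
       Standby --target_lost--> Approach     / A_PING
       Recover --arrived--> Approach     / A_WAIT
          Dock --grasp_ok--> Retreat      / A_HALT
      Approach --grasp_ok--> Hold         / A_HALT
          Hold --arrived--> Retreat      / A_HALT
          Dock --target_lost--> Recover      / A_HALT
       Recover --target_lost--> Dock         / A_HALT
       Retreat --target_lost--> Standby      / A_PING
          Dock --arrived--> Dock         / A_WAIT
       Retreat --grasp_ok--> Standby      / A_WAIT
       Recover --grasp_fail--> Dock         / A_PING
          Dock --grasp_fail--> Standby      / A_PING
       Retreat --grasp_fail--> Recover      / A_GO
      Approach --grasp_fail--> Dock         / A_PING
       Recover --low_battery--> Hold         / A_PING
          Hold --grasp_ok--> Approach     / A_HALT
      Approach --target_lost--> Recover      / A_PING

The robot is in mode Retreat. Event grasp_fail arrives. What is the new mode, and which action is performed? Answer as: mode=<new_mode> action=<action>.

current mode = Retreat; filter table to that mode:
  (Retreat, arrived) → (Dock, A_GO)
  (Retreat, low_battery) → (Retreat, A_HALT)
  (Retreat, target_lost) → (Standby, A_PING)
  (Retreat, grasp_ok) → (Standby, A_WAIT)
  (Retreat, grasp_fail) → (Recover, A_GO)  ← event matches
event = grasp_fail selects (Recover, A_GO)

mode=Recover action=A_GO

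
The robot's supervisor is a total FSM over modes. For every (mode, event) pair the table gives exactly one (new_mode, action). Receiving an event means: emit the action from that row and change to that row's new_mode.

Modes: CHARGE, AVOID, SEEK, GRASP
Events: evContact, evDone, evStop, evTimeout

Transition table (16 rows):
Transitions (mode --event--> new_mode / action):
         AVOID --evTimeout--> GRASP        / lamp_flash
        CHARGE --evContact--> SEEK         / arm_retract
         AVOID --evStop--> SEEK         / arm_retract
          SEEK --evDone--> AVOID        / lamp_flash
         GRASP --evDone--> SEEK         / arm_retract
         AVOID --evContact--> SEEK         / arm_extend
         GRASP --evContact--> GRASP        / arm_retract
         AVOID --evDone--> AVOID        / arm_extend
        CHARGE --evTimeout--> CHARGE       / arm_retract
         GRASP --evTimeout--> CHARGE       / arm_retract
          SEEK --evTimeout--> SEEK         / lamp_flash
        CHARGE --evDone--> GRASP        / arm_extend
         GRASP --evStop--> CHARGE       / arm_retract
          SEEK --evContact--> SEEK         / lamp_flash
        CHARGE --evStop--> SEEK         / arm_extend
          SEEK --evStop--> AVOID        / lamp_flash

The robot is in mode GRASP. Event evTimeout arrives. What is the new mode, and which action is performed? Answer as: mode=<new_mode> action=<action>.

current mode = GRASP; filter table to that mode:
  (GRASP, evDone) → (SEEK, arm_retract)
  (GRASP, evContact) → (GRASP, arm_retract)
  (GRASP, evTimeout) → (CHARGE, arm_retract)  ← event matches
  (GRASP, evStop) → (CHARGE, arm_retract)
event = evTimeout selects (CHARGE, arm_retract)

mode=CHARGE action=arm_retract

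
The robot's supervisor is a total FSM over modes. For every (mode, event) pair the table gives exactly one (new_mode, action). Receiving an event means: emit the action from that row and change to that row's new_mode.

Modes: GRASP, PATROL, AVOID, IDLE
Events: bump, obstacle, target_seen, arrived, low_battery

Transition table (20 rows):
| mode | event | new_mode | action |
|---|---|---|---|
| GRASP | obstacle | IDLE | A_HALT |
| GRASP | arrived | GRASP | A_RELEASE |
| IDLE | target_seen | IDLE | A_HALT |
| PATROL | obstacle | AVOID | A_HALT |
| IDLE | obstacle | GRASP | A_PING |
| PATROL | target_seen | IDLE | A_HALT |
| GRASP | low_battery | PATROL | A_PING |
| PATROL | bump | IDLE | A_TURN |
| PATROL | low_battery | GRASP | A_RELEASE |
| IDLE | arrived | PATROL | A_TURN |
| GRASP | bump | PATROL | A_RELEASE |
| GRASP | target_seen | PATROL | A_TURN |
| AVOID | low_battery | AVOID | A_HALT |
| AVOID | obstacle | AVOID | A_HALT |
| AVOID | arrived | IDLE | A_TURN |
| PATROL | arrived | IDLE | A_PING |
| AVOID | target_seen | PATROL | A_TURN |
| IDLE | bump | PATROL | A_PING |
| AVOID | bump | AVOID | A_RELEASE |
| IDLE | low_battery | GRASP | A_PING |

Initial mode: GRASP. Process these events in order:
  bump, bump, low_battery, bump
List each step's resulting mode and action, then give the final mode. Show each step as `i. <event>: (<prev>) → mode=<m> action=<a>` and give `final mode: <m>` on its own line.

1. bump: (GRASP) → mode=PATROL action=A_RELEASE
2. bump: (PATROL) → mode=IDLE action=A_TURN
3. low_battery: (IDLE) → mode=GRASP action=A_PING
4. bump: (GRASP) → mode=PATROL action=A_RELEASE

final mode: PATROL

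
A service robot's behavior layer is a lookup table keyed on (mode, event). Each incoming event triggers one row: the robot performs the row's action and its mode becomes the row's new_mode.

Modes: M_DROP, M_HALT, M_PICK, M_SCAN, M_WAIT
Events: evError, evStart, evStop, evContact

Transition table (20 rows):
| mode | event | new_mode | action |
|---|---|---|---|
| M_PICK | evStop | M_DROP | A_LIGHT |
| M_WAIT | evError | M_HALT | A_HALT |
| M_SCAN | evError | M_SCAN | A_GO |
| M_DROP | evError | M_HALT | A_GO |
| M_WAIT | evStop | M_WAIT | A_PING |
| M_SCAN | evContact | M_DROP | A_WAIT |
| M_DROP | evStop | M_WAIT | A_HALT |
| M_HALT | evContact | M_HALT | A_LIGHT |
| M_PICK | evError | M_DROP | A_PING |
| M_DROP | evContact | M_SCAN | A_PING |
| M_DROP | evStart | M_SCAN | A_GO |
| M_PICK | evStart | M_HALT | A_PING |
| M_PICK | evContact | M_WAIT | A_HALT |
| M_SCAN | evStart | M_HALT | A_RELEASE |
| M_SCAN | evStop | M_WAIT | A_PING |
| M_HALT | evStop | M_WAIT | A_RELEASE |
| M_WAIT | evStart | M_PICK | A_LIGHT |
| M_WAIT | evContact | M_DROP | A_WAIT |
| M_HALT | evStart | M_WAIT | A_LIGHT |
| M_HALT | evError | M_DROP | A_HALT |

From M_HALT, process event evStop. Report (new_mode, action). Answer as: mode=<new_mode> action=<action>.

mode=M_WAIT action=A_RELEASE

current mode = M_HALT; filter table to that mode:
  (M_HALT, evContact) → (M_HALT, A_LIGHT)
  (M_HALT, evStop) → (M_WAIT, A_RELEASE)  ← event matches
  (M_HALT, evStart) → (M_WAIT, A_LIGHT)
  (M_HALT, evError) → (M_DROP, A_HALT)
event = evStop selects (M_WAIT, A_RELEASE)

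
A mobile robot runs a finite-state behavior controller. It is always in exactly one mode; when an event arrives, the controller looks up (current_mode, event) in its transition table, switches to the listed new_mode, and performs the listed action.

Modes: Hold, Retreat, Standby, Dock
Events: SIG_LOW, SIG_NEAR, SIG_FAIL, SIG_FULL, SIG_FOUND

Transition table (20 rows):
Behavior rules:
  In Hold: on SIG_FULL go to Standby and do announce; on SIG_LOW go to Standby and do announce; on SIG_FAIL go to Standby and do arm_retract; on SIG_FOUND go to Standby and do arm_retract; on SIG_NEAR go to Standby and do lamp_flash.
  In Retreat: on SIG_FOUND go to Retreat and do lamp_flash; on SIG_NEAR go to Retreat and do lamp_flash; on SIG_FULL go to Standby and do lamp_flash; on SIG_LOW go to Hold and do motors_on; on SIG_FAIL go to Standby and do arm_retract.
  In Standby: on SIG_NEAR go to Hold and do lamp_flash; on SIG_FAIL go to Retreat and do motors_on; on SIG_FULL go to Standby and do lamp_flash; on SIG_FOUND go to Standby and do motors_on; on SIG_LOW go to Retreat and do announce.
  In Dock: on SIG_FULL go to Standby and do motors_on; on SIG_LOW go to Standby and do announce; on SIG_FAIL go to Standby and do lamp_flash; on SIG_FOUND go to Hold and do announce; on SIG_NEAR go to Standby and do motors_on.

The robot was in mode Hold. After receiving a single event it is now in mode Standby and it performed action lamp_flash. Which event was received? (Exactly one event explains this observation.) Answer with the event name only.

try SIG_LOW: (Hold, SIG_LOW) → (Standby, announce)
try SIG_NEAR: (Hold, SIG_NEAR) → (Standby, lamp_flash)  ← matches
try SIG_FAIL: (Hold, SIG_FAIL) → (Standby, arm_retract)
try SIG_FULL: (Hold, SIG_FULL) → (Standby, announce)
try SIG_FOUND: (Hold, SIG_FOUND) → (Standby, arm_retract)

SIG_NEAR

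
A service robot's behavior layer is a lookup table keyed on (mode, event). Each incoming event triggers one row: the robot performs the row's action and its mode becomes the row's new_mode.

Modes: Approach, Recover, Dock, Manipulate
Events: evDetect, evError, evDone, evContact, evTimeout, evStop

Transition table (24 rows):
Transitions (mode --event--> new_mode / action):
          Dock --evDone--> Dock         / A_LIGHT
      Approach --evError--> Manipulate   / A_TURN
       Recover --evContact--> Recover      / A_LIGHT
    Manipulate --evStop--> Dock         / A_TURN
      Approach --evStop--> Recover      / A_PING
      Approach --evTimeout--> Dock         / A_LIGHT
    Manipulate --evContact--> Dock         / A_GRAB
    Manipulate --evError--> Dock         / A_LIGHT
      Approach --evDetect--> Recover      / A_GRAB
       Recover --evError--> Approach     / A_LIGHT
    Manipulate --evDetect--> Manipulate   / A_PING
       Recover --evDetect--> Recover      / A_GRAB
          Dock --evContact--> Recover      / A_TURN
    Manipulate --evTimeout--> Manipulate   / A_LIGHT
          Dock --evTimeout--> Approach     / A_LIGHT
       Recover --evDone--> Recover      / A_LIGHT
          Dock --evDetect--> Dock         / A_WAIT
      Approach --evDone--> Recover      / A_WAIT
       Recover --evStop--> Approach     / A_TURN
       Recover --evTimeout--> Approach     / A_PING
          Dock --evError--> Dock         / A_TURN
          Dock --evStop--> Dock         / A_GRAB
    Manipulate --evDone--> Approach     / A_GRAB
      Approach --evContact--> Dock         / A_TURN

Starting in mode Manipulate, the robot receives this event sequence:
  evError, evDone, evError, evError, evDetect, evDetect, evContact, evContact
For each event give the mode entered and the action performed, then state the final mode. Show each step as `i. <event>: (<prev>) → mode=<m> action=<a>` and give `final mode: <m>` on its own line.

final mode: Recover

1. evError: (Manipulate) → mode=Dock action=A_LIGHT
2. evDone: (Dock) → mode=Dock action=A_LIGHT
3. evError: (Dock) → mode=Dock action=A_TURN
4. evError: (Dock) → mode=Dock action=A_TURN
5. evDetect: (Dock) → mode=Dock action=A_WAIT
6. evDetect: (Dock) → mode=Dock action=A_WAIT
7. evContact: (Dock) → mode=Recover action=A_TURN
8. evContact: (Recover) → mode=Recover action=A_LIGHT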